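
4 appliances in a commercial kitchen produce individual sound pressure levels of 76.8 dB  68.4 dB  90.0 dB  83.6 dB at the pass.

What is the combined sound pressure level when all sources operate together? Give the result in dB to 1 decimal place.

91.1 dB

Converting to relative power and adding: 10^(76.8/10) + 10^(68.4/10) + 10^(90.0/10) + 10^(83.6/10) = 1.284e+09.
L_total = 10·log₁₀(1.284e+09) = 91.1 dB.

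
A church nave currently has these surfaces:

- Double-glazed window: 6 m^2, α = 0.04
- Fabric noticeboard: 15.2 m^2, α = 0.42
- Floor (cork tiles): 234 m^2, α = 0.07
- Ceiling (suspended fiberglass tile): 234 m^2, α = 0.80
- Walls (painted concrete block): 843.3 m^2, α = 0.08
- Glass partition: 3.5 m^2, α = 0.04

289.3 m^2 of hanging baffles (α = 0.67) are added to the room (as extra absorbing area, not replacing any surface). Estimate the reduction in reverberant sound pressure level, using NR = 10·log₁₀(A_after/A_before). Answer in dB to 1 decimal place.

Total absorption A_before = 6×0.04 + 15.2×0.42 + 234×0.07 + 234×0.80 + 843.3×0.08 + 3.5×0.04
  = 0.240 + 6.384 + 16.380 + 187.200 + 67.464 + 0.140 = 277.808 m^2 sabins.
Added absorption = 289.3 × 0.67 = 193.831 sabins.
A_after = 277.808 + 193.831 = 471.639 sabins.
NR = 10·log₁₀(471.639/277.808) = 2.3 dB.

2.3 dB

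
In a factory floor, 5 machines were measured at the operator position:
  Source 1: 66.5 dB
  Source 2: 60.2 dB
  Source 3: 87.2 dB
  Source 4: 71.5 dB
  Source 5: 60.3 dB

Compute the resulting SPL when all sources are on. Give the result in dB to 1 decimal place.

Sum in the linear (power) domain: Σ 10^(Lᵢ/10) = 10^(66.5/10) + 10^(60.2/10) + 10^(87.2/10) + 10^(71.5/10) + 10^(60.3/10) = 5.455e+08.
L_total = 10·log₁₀(5.455e+08) = 87.4 dB.

87.4 dB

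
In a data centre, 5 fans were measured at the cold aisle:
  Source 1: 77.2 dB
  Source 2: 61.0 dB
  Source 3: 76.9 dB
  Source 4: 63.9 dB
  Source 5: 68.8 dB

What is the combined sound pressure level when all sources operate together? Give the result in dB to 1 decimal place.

80.5 dB

Σ 10^(Lᵢ/10) = 1.128e+08.
L_total = 10·log₁₀(1.128e+08) = 80.5 dB.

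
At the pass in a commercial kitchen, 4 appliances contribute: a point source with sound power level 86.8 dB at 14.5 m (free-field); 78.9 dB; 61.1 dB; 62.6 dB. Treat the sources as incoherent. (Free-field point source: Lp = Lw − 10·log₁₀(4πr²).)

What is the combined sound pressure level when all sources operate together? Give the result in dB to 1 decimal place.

Source at 14.5 m: Lp = 86.8 − 10·log₁₀(4π·14.5²) = 86.8 − 10·log₁₀(2642.079) = 52.6 dB.
Σ 10^(Lᵢ/10) = 8.091e+07.
L_total = 10·log₁₀(8.091e+07) = 79.1 dB.

79.1 dB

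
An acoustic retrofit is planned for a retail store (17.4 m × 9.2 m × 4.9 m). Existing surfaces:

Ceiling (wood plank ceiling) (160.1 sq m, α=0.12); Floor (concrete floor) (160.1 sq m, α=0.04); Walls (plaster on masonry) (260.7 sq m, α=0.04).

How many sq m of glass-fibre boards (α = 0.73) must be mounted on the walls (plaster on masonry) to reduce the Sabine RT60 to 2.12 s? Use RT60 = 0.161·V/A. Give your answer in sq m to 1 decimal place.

34.1

Summing Sᵢαᵢ: 19.212 + 6.404 + 10.428 → A₁ = 36.044 sabins.
Required A₂ = 0.161·784.392/2.12 = 59.569 sabins.
ΔA needed = 59.569 − 36.044 = 23.525 sabins.
Net gain per sq m: Δα = 0.73 − 0.04 = 0.69.
Area = ΔA/Δα = 23.525/0.69 = 34.1 sq m.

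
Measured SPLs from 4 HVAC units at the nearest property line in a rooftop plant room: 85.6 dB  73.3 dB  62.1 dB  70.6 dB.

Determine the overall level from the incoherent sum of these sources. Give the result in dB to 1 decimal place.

86.0 dB

Σ 10^(Lᵢ/10) = 3.976e+08.
L_total = 10·log₁₀(3.976e+08) = 86.0 dB.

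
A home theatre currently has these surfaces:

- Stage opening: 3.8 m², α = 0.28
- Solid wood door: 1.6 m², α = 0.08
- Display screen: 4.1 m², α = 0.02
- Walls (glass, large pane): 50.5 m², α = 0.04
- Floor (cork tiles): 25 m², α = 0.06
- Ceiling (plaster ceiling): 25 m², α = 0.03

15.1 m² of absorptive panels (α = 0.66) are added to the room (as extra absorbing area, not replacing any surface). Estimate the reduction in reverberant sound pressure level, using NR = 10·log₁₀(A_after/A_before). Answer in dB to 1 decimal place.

4.5 dB

Summing Sᵢαᵢ: 1.064 + 0.128 + 0.082 + 2.020 + 1.500 + 0.750 → A_before = 5.544 sabins.
Treatment contributes 15.1·0.66 = 9.966 sabins.
A_after = 5.544 + 9.966 = 15.510 sabins.
Reduction = 10 log₁₀(A_after/A_before) = 10 log₁₀(2.7976) = 4.5 dB.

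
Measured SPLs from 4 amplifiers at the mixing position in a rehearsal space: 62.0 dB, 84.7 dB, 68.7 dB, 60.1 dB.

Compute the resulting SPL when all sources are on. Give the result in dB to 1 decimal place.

84.8 dB

Converting to relative power and adding: 10^(62.0/10) + 10^(84.7/10) + 10^(68.7/10) + 10^(60.1/10) = 3.051e+08.
Back to dB: 10·log₁₀ Σ = 84.8 dB.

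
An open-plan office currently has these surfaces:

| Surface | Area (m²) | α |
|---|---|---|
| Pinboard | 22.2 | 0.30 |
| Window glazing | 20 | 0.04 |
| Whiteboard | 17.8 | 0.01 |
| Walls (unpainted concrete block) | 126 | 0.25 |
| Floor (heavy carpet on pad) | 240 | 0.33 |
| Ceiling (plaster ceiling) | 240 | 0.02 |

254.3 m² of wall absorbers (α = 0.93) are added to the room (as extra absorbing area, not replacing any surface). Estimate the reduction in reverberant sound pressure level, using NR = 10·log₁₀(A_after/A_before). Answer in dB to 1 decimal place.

4.7 dB

Summing Sᵢαᵢ: 6.660 + 0.800 + 0.178 + 31.500 + 79.200 + 4.800 → A_before = 123.138 sabins.
Treatment contributes 254.3·0.93 = 236.499 sabins.
A_after = 123.138 + 236.499 = 359.637 sabins.
NR = 10·log₁₀(359.637/123.138) = 4.7 dB.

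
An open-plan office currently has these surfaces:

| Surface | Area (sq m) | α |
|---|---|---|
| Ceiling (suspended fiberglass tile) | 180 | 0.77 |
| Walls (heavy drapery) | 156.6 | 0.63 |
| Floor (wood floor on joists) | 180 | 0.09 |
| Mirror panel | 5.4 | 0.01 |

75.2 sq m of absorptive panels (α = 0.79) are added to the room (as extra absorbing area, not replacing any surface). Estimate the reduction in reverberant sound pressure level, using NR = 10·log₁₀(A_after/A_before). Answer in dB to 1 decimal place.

0.9 dB

Equivalent absorption area: A_before = 180·0.77 + 156.6·0.63 + 180·0.09 + 5.4·0.01 = 253.512 sq m.
Treatment contributes 75.2·0.79 = 59.408 sabins.
New total A_after = 312.920 sabins.
NR = 10·log₁₀(312.920/253.512) = 0.9 dB.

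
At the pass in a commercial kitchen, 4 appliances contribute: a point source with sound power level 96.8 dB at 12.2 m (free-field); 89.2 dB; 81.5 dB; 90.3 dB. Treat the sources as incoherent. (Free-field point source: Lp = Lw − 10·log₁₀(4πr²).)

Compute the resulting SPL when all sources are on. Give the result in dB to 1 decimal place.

Source at 12.2 m: Lp = 96.8 − 10·log₁₀(4π·12.2²) = 96.8 − 10·log₁₀(1870.379) = 64.1 dB.
Sum in the linear (power) domain: Σ 10^(Lᵢ/10) = 10^(64.1/10) + 10^(89.2/10) + 10^(81.5/10) + 10^(90.3/10) = 2.047e+09.
Back to dB: 10·log₁₀ Σ = 93.1 dB.

93.1 dB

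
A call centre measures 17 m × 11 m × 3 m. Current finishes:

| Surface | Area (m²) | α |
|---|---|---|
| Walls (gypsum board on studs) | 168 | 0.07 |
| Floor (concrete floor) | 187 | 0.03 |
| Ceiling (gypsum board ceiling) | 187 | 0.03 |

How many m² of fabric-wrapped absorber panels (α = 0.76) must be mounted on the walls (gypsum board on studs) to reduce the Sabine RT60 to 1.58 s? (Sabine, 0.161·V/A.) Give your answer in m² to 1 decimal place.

Summing Sᵢαᵢ: 11.760 + 5.610 + 5.610 → A₁ = 22.980 sabins.
V = 561 m³. Target absorption A₂ = 0.161 × 561 / 1.58 = 57.165 sabins.
Absorption to add: 57.165 − 22.980 = 34.185 sabins.
Net gain per m²: Δα = 0.76 − 0.07 = 0.69.
Area = ΔA/Δα = 34.185/0.69 = 49.5 m².

49.5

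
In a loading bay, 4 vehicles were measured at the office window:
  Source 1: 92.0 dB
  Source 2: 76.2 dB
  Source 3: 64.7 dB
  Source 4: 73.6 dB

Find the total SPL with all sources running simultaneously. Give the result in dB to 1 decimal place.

92.2 dB

Converting to relative power and adding: 10^(92.0/10) + 10^(76.2/10) + 10^(64.7/10) + 10^(73.6/10) = 1.652e+09.
Back to dB: 10·log₁₀ Σ = 92.2 dB.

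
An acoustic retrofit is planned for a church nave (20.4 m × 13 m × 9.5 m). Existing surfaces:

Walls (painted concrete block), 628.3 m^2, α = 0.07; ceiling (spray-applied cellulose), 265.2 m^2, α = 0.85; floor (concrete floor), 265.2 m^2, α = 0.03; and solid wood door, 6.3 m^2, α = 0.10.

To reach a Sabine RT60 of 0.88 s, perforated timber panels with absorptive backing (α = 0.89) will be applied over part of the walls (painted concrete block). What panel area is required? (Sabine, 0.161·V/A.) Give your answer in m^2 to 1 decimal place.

Summing Sᵢαᵢ: 43.981 + 225.420 + 7.956 + 0.630 → A₁ = 277.987 sabins.
V = 2519.4 m³. Target absorption A₂ = 0.161 × 2519.4 / 0.88 = 460.936 sabins.
ΔA needed = 460.936 − 277.987 = 182.949 sabins.
Each m^2 of panel replacing the walls (painted concrete block) adds (0.89 − 0.07) = 0.82 sabins.
Panel area = 182.949 / 0.82 = 223.1 m^2.

223.1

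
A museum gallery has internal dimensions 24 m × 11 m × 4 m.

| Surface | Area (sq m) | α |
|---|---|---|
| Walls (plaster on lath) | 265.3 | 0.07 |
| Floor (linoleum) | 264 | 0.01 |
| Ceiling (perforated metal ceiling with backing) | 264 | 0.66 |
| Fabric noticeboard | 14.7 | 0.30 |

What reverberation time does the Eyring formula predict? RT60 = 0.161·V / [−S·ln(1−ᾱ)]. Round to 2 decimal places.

0.74 s

Total surface area S = 265.3 + 264 + 264 + 14.7 = 808.0 sq m.
Σ(Sᵢαᵢ) = 265.3·0.07 + 264·0.01 + 264·0.66 + 14.7·0.30 = 199.861.
Mean coefficient ᾱ = A/S = 0.2474.
Eyring denominator: −S ln(1−ᾱ) = 229.651.
V = 24 × 11 × 4 = 1056 m³.
RT60 = 0.161 × 1056 / 229.651 = 0.74 s.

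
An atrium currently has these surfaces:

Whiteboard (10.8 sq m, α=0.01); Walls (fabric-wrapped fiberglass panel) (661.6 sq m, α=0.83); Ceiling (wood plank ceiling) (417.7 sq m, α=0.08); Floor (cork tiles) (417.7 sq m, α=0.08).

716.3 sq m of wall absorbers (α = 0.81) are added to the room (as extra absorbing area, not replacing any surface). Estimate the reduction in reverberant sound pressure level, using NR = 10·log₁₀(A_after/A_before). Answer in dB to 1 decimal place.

2.9 dB

Total absorption A_before = 10.8·0.01 + 661.6·0.83 + 417.7·0.08 + 417.7·0.08
  = 0.108 + 549.128 + 33.416 + 33.416 = 616.068 sq m sabins.
Added absorption = 716.3 × 0.81 = 580.203 sabins.
A_after = 616.068 + 580.203 = 1196.271 sabins.
Reduction = 10 log₁₀(A_after/A_before) = 10 log₁₀(1.9418) = 2.9 dB.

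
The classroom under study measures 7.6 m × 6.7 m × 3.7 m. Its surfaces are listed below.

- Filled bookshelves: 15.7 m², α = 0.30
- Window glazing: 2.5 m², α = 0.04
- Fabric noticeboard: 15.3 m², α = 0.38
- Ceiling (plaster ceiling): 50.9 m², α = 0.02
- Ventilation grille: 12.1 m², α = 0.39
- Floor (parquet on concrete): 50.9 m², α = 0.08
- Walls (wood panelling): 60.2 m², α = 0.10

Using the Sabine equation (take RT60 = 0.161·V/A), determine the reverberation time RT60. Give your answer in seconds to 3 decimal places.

1.147 seconds

Equivalent absorption area: A = 15.7×0.30 + 2.5×0.04 + 15.3×0.38 + 50.9×0.02 + 12.1×0.39 + 50.9×0.08 + 60.2×0.10 = 26.453 m².
Volume V = 7.6 × 6.7 × 3.7 = 188.404 m³.
T = 0.161 V/A = 0.161·188.404/26.453 = 1.147 s.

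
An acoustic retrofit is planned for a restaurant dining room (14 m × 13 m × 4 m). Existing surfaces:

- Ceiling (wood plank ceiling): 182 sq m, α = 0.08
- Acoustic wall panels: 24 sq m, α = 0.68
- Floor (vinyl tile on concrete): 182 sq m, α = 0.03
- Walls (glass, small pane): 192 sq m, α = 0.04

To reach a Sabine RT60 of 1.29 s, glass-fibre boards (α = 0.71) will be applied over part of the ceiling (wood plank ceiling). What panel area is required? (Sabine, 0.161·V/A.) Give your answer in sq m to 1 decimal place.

74.3

Equivalent absorption area: A₁ = 182·0.08 + 24·0.68 + 182·0.03 + 192·0.04 = 44.020 sq m.
V = 728 m³. Target absorption A₂ = 0.161 × 728 / 1.29 = 90.859 sabins.
Absorption to add: 90.859 − 44.020 = 46.839 sabins.
Each sq m of panel replacing the ceiling (wood plank ceiling) adds (0.71 − 0.08) = 0.63 sabins.
Panel area = 46.839 / 0.63 = 74.3 sq m.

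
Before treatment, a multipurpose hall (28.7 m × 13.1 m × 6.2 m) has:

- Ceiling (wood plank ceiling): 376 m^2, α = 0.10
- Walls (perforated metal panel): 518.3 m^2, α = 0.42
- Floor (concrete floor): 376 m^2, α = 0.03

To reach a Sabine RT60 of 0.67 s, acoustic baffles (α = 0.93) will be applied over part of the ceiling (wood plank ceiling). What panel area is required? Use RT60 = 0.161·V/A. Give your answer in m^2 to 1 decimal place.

Summing Sᵢαᵢ: 37.600 + 217.686 + 11.280 → A₁ = 266.566 sabins.
Required A₂ = 0.161·2331.014/0.67 = 560.139 sabins.
Absorption to add: 560.139 − 266.566 = 293.573 sabins.
Each m^2 of panel replacing the ceiling (wood plank ceiling) adds (0.93 − 0.10) = 0.83 sabins.
Area = ΔA/Δα = 293.573/0.83 = 353.7 m^2.

353.7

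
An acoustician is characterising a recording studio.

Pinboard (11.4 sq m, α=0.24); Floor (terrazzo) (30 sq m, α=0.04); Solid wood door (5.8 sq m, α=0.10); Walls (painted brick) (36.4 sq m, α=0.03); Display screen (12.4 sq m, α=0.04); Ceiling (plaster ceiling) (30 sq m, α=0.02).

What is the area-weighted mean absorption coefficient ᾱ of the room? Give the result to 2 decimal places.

S = Σ Sᵢ = 11.4 + 30 + 5.8 + 36.4 + 12.4 + 30 = 126.0 sq m.
Σ(Sᵢαᵢ) = 11.4×0.24 + 30×0.04 + 5.8×0.10 + 36.4×0.03 + 12.4×0.04 + 30×0.02 = 6.704.
ᾱ = A/S = 0.05.

0.05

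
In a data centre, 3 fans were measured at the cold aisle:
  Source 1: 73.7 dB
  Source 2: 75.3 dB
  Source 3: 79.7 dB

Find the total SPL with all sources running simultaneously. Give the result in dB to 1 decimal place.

81.8 dB

Σ 10^(Lᵢ/10) = 1.507e+08.
L_total = 10·log₁₀(1.507e+08) = 81.8 dB.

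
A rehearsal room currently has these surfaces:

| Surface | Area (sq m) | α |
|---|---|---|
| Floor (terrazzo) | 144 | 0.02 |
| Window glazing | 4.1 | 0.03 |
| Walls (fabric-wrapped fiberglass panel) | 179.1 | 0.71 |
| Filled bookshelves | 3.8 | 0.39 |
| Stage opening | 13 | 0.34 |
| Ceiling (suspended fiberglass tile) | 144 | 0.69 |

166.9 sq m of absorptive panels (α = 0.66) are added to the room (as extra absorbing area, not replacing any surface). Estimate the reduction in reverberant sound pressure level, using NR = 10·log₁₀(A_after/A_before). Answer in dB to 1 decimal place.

Total absorption A_before = 144×0.02 + 4.1×0.03 + 179.1×0.71 + 3.8×0.39 + 13×0.34 + 144×0.69
  = 2.880 + 0.123 + 127.161 + 1.482 + 4.420 + 99.360 = 235.426 sq m sabins.
Added absorption = 166.9 × 0.66 = 110.154 sabins.
A_after = 235.426 + 110.154 = 345.580 sabins.
Reduction = 10 log₁₀(A_after/A_before) = 10 log₁₀(1.4679) = 1.7 dB.

1.7 dB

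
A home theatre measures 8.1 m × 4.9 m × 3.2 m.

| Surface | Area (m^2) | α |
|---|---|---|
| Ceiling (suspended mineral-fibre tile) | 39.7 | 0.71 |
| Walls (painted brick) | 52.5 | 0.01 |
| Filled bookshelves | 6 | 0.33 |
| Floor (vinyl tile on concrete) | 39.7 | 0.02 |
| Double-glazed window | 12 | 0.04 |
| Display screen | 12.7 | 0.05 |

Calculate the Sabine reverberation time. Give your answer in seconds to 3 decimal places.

Total absorption A = 39.7×0.71 + 52.5×0.01 + 6×0.33 + 39.7×0.02 + 12×0.04 + 12.7×0.05
  = 28.187 + 0.525 + 1.980 + 0.794 + 0.480 + 0.635 = 32.601 m^2 sabins.
V = 8.1·4.9·3.2 = 127.008 m³.
RT60 = 0.161 · V / A = 0.161 × 127.008 / 32.601 = 0.627 s.

0.627 s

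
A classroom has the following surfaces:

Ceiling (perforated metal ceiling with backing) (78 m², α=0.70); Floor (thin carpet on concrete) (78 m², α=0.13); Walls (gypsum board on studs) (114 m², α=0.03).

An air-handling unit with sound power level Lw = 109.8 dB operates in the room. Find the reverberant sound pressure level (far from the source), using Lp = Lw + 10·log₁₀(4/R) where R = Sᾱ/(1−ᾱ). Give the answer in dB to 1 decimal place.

Σ(Sᵢαᵢ) = 78×0.70 + 78×0.13 + 114×0.03 = 68.160; total area S = 270.0 m².
ᾱ = 0.2524, so room constant R = A/(1−ᾱ) = 91.172 m².
Lp = Lw + 10 log₁₀(4/R) = 109.8 -13.58 = 96.2 dB.

96.2 dB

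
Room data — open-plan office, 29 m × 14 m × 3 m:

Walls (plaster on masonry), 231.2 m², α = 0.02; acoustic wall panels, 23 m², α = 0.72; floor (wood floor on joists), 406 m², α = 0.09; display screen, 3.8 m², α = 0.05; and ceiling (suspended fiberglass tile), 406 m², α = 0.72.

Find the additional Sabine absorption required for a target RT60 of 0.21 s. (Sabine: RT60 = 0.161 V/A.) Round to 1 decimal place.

583.6 sabins

Summing Sᵢαᵢ: 4.624 + 16.560 + 36.540 + 0.190 + 292.320 → A₁ = 350.234 sabins.
Target A₂ = 0.161·1218/0.21 = 933.800 sabins (V = 1218 m³).
ΔA = A₂ − A₁ = 933.800 − 350.234 = 583.6 sabins.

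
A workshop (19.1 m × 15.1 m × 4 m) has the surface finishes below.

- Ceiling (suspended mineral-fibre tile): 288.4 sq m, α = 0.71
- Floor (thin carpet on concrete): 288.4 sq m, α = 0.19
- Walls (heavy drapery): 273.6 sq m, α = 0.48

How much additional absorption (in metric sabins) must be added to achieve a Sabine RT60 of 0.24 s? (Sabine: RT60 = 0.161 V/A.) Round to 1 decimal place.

383.0 sabins

A₁ = Σ Sᵢαᵢ = 288.4·0.71 + 288.4·0.19 + 273.6·0.48 = 390.888 sabins.
Target A₂ = 0.161·1153.64/0.24 = 773.900 sabins (V = 1153.64 m³).
Shortfall: 773.900 − 390.888 = 383.0 sabins.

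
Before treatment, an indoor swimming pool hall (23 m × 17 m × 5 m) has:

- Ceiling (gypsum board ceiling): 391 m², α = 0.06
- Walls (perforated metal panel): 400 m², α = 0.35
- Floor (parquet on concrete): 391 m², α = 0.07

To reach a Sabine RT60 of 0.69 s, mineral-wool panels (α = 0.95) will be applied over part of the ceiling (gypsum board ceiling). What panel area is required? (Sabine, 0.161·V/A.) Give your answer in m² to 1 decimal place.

298.1

Summing Sᵢαᵢ: 23.460 + 140.000 + 27.370 → A₁ = 190.830 sabins.
Required A₂ = 0.161·1955/0.69 = 456.167 sabins.
Absorption to add: 456.167 − 190.830 = 265.337 sabins.
Each m² of panel replacing the ceiling (gypsum board ceiling) adds (0.95 − 0.06) = 0.89 sabins.
Panel area = 265.337 / 0.89 = 298.1 m².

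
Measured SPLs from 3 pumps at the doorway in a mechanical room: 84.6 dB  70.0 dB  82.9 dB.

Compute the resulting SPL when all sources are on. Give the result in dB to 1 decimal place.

Σ 10^(Lᵢ/10) = 4.934e+08.
Back to dB: 10·log₁₀ Σ = 86.9 dB.

86.9 dB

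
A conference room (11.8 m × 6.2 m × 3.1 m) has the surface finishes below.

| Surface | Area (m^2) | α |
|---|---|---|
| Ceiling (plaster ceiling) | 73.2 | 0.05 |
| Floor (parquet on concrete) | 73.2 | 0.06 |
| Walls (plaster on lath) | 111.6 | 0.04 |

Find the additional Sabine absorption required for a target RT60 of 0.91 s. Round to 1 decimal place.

27.6 sabins

A₁ = Σ Sᵢαᵢ = 73.2*0.05 + 73.2*0.06 + 111.6*0.04 = 12.516 sabins.
Target A₂ = 0.161·226.796/0.91 = 40.125 sabins (V = 226.796 m³).
Additional absorption ΔA = 40.125 − 12.516 = 27.6 sabins.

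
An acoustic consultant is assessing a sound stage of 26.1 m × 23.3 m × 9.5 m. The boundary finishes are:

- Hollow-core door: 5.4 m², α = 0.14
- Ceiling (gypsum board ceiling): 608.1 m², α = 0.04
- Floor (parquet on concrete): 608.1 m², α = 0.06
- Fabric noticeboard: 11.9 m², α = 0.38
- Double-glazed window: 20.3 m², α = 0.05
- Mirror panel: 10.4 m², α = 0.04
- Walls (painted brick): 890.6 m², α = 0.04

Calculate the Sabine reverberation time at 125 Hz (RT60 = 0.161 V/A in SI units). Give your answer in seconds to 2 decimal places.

9.02 seconds

Equivalent absorption area: A = 5.4·0.14 + 608.1·0.04 + 608.1·0.06 + 11.9·0.38 + 20.3·0.05 + 10.4·0.04 + 890.6·0.04 = 103.143 m².
V = 26.1·23.3·9.5 = 5777.235 m³.
T = 0.161 V/A = 0.161·5777.235/103.143 = 9.02 s.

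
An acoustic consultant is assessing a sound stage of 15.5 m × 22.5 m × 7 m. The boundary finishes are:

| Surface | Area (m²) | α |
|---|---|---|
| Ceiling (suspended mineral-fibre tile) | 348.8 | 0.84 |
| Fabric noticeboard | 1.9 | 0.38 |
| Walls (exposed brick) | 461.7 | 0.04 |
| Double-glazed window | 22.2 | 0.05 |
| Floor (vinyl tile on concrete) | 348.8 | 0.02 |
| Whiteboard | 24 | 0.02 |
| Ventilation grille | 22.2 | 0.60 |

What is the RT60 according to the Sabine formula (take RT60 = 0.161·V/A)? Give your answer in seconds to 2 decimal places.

A = Σ Sᵢαᵢ = 348.8·0.84 + 1.9·0.38 + 461.7·0.04 + 22.2·0.05 + 348.8·0.02 + 24·0.02 + 22.2·0.60 = 334.068 sabins.
Room volume: 2441.25 m³.
RT60 = 0.161 · V / A = 0.161 × 2441.25 / 334.068 = 1.18 s.

1.18 s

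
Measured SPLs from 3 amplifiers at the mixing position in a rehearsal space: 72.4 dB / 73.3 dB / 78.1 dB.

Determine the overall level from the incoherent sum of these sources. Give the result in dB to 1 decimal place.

80.1 dB

Sum in the linear (power) domain: Σ 10^(Lᵢ/10) = 10^(72.4/10) + 10^(73.3/10) + 10^(78.1/10) = 1.033e+08.
L_total = 10·log₁₀(1.033e+08) = 80.1 dB.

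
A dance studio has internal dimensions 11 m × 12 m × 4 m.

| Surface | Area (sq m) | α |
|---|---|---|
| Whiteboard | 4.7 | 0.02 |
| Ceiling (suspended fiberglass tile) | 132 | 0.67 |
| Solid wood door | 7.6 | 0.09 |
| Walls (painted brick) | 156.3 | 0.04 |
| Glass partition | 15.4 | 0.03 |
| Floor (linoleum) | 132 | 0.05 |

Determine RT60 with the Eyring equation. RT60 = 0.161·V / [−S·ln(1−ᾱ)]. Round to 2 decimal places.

Total surface area S = 4.7 + 132 + 7.6 + 156.3 + 15.4 + 132 = 448.0 sq m.
Σ(Sᵢαᵢ) = 4.7×0.02 + 132×0.67 + 7.6×0.09 + 156.3×0.04 + 15.4×0.03 + 132×0.05 = 102.532.
ᾱ = 102.532 / 448.0 = 0.2289.
Eyring denominator: −S ln(1−ᾱ) = 116.452.
V = 11 × 12 × 4 = 528 m³.
RT60 = 0.161 × 528 / 116.452 = 0.73 s.

0.73 sec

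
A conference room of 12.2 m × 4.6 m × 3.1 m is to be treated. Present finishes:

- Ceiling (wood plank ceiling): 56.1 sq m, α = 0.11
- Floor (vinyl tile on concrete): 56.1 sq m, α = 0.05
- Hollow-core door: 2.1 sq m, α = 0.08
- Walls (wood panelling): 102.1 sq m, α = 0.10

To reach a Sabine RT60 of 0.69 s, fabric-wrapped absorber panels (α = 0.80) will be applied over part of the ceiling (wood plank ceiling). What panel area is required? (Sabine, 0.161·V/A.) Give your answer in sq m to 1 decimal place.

Total absorption A₁ = 56.1·0.11 + 56.1·0.05 + 2.1·0.08 + 102.1·0.10
  = 6.171 + 2.805 + 0.168 + 10.210 = 19.354 sq m sabins.
V = 173.972 m³. Target absorption A₂ = 0.161 × 173.972 / 0.69 = 40.593 sabins.
ΔA needed = 40.593 − 19.354 = 21.239 sabins.
Net gain per sq m: Δα = 0.80 − 0.11 = 0.69.
Area = ΔA/Δα = 21.239/0.69 = 30.8 sq m.

30.8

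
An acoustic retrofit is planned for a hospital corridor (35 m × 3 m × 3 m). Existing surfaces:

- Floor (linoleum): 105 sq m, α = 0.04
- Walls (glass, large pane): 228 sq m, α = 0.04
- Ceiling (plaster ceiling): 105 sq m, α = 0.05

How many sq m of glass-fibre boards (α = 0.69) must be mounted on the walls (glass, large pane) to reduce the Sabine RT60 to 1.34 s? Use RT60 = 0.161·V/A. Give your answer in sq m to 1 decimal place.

29.7

Equivalent absorption area: A₁ = 105×0.04 + 228×0.04 + 105×0.05 = 18.570 sq m.
Required A₂ = 0.161·315/1.34 = 37.847 sabins.
ΔA needed = 37.847 − 18.570 = 19.277 sabins.
Each sq m of panel replacing the walls (glass, large pane) adds (0.69 − 0.04) = 0.65 sabins.
Panel area = 19.277 / 0.65 = 29.7 sq m.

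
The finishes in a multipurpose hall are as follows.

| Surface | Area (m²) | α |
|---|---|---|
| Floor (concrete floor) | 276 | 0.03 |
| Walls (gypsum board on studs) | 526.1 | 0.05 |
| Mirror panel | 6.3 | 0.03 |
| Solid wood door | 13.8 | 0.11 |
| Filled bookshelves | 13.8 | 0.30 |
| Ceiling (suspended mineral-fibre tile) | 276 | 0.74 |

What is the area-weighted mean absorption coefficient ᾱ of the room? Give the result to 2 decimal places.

Total surface area S = 1112.0 m².
Σ(Sᵢαᵢ) = 276×0.03 + 526.1×0.05 + 6.3×0.03 + 13.8×0.11 + 13.8×0.30 + 276×0.74 = 244.672.
ᾱ = 244.672 / 1112.0 = 0.22.

0.22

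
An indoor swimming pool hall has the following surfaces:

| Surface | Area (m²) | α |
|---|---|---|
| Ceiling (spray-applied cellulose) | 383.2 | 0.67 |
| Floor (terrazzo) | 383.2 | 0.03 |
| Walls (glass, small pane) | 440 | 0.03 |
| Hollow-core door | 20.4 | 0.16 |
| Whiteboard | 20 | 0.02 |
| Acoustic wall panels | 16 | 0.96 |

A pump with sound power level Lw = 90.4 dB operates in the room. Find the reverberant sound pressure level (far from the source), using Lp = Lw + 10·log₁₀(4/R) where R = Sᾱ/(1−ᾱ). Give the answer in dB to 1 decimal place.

A = 300.464 sabins; S = 1262.8 m².
ᾱ = 300.464/1262.8 = 0.2379; R = Sᾱ/(1−ᾱ) = 300.464/(1−0.2379) = 394.258 m².
Lp = 90.4 + 10·log₁₀(4/394.258) = 90.4 + (-19.94) = 70.5 dB.

70.5 dB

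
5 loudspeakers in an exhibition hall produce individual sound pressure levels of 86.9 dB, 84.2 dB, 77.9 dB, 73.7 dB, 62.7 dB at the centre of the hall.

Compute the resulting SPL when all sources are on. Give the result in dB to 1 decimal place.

89.2 dB

Converting to relative power and adding: 10^(86.9/10) + 10^(84.2/10) + 10^(77.9/10) + 10^(73.7/10) + 10^(62.7/10) = 8.398e+08.
L_total = 10·log₁₀(8.398e+08) = 89.2 dB.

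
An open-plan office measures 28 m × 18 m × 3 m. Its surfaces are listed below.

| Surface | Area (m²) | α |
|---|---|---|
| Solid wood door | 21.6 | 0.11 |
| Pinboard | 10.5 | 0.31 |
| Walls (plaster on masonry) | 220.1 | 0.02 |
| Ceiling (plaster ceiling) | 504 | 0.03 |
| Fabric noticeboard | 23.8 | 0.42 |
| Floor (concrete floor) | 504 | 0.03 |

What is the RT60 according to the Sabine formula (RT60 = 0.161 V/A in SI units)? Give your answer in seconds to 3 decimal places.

A = Σ Sᵢαᵢ = 21.6·0.11 + 10.5·0.31 + 220.1·0.02 + 504·0.03 + 23.8·0.42 + 504·0.03 = 50.269 sabins.
V = 28·18·3 = 1512 m³.
T = 0.161 V/A = 0.161·1512/50.269 = 4.843 s.

4.843 sec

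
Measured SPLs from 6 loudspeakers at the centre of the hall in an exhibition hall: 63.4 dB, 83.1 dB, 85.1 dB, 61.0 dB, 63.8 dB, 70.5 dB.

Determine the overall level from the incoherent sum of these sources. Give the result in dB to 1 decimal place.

Converting to relative power and adding: 10^(63.4/10) + 10^(83.1/10) + 10^(85.1/10) + 10^(61.0/10) + 10^(63.8/10) + 10^(70.5/10) = 5.448e+08.
Back to dB: 10·log₁₀ Σ = 87.4 dB.

87.4 dB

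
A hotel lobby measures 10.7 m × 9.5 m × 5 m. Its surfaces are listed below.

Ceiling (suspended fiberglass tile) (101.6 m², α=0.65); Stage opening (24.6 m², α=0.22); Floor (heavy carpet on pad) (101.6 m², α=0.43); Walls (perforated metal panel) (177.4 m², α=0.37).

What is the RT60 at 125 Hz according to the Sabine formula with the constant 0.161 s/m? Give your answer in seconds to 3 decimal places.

0.453 s

Equivalent absorption area: A = 101.6·0.65 + 24.6·0.22 + 101.6·0.43 + 177.4·0.37 = 180.778 m².
Volume V = 10.7 × 9.5 × 5 = 508.25 m³.
Sabine: RT60 = 0.161 × 508.25 / 180.778 = 0.453 s.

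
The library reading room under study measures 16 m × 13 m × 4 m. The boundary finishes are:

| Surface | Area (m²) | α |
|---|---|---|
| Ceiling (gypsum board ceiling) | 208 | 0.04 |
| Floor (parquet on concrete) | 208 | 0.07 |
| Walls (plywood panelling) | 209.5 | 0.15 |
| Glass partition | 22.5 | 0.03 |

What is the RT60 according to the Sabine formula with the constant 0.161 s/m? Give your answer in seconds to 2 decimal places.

Equivalent absorption area: A = 208×0.04 + 208×0.07 + 209.5×0.15 + 22.5×0.03 = 54.980 m².
V = 16·13·4 = 832 m³.
T = 0.161 V/A = 0.161·832/54.980 = 2.44 s.

2.44 sec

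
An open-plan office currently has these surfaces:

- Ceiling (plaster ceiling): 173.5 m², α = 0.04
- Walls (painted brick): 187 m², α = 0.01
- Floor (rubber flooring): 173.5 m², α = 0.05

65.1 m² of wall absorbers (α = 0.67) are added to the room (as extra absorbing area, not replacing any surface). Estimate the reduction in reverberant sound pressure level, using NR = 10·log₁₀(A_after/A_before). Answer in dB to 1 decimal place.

5.4 dB

Summing Sᵢαᵢ: 6.940 + 1.870 + 8.675 → A_before = 17.485 sabins.
Treatment contributes 65.1·0.67 = 43.617 sabins.
A_after = 17.485 + 43.617 = 61.102 sabins.
Reduction = 10 log₁₀(A_after/A_before) = 10 log₁₀(3.4945) = 5.4 dB.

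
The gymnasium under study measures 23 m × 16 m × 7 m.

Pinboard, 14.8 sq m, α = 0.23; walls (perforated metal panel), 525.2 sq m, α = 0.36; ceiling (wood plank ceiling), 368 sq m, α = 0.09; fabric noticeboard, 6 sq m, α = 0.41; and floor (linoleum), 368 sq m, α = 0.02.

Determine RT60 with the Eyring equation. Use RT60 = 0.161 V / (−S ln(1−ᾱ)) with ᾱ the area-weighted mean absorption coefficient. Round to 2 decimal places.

S = Σ Sᵢ = 1282.0 sq m.
Absorption A = 14.8×0.23 + 525.2×0.36 + 368×0.09 + 6×0.41 + 368×0.02 = 235.416 sabins.
Mean coefficient ᾱ = A/S = 0.1836.
−S·ln(1−ᾱ) = −1282.0 × ln(1 − 0.1836) = 260.055.
V = 23 × 16 × 7 = 2576 m³.
T = 0.161·V/[−S·ln(1−ᾱ)] = 0.161·2576/260.055 = 1.59 s.

1.59 s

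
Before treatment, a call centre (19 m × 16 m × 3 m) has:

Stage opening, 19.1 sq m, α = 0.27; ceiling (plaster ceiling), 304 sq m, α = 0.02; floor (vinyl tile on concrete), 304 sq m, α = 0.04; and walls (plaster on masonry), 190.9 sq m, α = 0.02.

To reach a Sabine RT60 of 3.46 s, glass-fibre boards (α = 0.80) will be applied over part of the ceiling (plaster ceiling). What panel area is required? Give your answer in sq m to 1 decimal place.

19.5

A₁ = Σ Sᵢαᵢ = 19.1×0.27 + 304×0.02 + 304×0.04 + 190.9×0.02 = 27.215 sabins.
Required A₂ = 0.161·912/3.46 = 42.437 sabins.
Absorption to add: 42.437 − 27.215 = 15.222 sabins.
Each sq m of panel replacing the ceiling (plaster ceiling) adds (0.80 − 0.02) = 0.78 sabins.
Panel area = 15.222 / 0.78 = 19.5 sq m.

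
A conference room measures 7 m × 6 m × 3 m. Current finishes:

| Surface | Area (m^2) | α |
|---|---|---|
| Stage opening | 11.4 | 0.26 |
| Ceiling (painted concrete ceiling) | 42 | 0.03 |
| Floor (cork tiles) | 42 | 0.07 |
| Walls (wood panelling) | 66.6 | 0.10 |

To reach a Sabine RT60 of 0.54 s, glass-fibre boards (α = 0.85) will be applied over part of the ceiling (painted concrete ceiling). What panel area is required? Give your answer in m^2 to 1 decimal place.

29.0

A₁ = Σ Sᵢαᵢ = 11.4·0.26 + 42·0.03 + 42·0.07 + 66.6·0.10 = 13.824 sabins.
V = 126 m³. Target absorption A₂ = 0.161 × 126 / 0.54 = 37.567 sabins.
Absorption to add: 37.567 − 13.824 = 23.743 sabins.
Each m^2 of panel replacing the ceiling (painted concrete ceiling) adds (0.85 − 0.03) = 0.82 sabins.
Panel area = 23.743 / 0.82 = 29.0 m^2.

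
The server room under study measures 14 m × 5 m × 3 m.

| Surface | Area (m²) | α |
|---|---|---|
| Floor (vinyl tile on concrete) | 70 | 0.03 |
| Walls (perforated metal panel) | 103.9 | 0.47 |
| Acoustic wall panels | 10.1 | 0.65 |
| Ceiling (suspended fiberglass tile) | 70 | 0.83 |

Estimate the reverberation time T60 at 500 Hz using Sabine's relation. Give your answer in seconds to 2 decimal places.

A = Σ Sᵢαᵢ = 70×0.03 + 103.9×0.47 + 10.1×0.65 + 70×0.83 = 115.598 sabins.
Volume V = 14 × 5 × 3 = 210 m³.
Sabine: RT60 = 0.161 × 210 / 115.598 = 0.29 s.

0.29 s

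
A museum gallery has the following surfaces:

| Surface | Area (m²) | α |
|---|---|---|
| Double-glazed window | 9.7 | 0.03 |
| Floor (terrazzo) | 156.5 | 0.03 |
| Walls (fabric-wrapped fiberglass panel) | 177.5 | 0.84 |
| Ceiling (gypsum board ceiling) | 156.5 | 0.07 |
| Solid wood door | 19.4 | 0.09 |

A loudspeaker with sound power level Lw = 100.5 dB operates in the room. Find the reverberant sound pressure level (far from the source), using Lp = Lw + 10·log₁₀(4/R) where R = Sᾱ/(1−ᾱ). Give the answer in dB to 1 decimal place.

82.6 dB

A = 166.787 sabins; S = 519.6 m².
ᾱ = 0.3210, so room constant R = A/(1−ᾱ) = 245.636 m².
Lp = 100.5 + 10·log₁₀(4/245.636) = 100.5 + (-17.88) = 82.6 dB.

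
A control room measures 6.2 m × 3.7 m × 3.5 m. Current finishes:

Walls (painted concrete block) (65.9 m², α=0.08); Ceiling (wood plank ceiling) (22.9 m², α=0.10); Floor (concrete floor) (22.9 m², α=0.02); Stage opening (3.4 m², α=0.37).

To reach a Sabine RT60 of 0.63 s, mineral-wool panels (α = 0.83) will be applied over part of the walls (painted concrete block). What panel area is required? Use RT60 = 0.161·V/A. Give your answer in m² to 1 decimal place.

15.0

Total absorption A₁ = 65.9*0.08 + 22.9*0.10 + 22.9*0.02 + 3.4*0.37
  = 5.272 + 2.290 + 0.458 + 1.258 = 9.278 m² sabins.
V = 80.29 m³. Target absorption A₂ = 0.161 × 80.29 / 0.63 = 20.519 sabins.
ΔA needed = 20.519 − 9.278 = 11.241 sabins.
Each m² of panel replacing the walls (painted concrete block) adds (0.83 − 0.08) = 0.75 sabins.
Panel area = 11.241 / 0.75 = 15.0 m².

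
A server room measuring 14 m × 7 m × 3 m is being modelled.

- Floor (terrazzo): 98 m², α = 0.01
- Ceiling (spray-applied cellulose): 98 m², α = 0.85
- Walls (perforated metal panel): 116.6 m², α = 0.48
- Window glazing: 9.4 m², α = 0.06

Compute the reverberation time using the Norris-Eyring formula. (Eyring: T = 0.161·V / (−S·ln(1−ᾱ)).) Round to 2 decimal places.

S = Σ Sᵢ = 322.0 m².
Absorption A = 98·0.01 + 98·0.85 + 116.6·0.48 + 9.4·0.06 = 140.812 sabins.
ᾱ = 140.812 / 322.0 = 0.4373.
Eyring denominator: −S ln(1−ᾱ) = 185.153.
V = 14 × 7 × 3 = 294 m³.
RT60 = 0.161 × 294 / 185.153 = 0.26 s.

0.26 s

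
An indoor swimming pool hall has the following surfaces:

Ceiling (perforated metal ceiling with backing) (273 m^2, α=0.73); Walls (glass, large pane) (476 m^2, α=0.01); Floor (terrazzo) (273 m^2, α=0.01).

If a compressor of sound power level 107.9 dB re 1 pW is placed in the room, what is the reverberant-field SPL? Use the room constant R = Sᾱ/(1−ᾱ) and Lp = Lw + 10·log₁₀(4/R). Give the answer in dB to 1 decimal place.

89.8 dB

A = 206.780 sabins; S = 1022.0 m^2.
ᾱ = 206.780/1022.0 = 0.2023; R = Sᾱ/(1−ᾱ) = 206.780/(1−0.2023) = 259.220 m^2.
Lp = Lw + 10 log₁₀(4/R) = 107.9 -18.12 = 89.8 dB.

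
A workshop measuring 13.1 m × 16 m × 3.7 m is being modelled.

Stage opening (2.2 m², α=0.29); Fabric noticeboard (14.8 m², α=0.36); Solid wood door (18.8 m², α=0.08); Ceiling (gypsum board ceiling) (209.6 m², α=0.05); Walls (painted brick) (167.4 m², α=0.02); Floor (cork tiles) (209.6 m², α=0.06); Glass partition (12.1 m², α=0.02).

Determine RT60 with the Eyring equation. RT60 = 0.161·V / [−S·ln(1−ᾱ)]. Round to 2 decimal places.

3.56 seconds

Total surface area S = 2.2 + 14.8 + 18.8 + 209.6 + 167.4 + 209.6 + 12.1 = 634.5 m².
Σ(Sᵢαᵢ) = 2.2×0.29 + 14.8×0.36 + 18.8×0.08 + 209.6×0.05 + 167.4×0.02 + 209.6×0.06 + 12.1×0.02 = 34.116.
ᾱ = 34.116 / 634.5 = 0.0538.
−S·ln(1−ᾱ) = −634.5 × ln(1 − 0.0538) = 35.089.
V = 13.1 × 16 × 3.7 = 775.52 m³.
T = 0.161·V/[−S·ln(1−ᾱ)] = 0.161·775.52/35.089 = 3.56 s.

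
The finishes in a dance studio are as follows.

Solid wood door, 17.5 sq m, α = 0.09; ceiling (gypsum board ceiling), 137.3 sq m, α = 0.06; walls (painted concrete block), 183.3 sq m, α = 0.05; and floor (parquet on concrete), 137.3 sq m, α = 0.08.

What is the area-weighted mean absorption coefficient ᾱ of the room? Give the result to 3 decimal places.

0.063

S = Σ Sᵢ = 17.5 + 137.3 + 183.3 + 137.3 = 475.4 sq m.
A = 17.5·0.09 + 137.3·0.06 + 183.3·0.05 + 137.3·0.08 = 29.962 sabins.
ᾱ = 29.962 / 475.4 = 0.063.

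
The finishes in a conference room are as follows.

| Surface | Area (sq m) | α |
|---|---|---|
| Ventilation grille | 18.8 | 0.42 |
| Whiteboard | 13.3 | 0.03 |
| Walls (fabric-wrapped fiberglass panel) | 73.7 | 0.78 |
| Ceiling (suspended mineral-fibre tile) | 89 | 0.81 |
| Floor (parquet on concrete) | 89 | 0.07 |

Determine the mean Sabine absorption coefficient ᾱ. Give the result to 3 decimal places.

0.508

Total surface area S = 283.8 sq m.
Σ(Sᵢαᵢ) = 18.8×0.42 + 13.3×0.03 + 73.7×0.78 + 89×0.81 + 89×0.07 = 144.101.
ᾱ = 144.101 / 283.8 = 0.508.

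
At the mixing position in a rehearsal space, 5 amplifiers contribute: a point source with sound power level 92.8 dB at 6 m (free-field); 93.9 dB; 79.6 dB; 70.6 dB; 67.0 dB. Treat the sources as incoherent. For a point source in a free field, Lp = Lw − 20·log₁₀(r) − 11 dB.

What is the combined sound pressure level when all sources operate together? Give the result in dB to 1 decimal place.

Source at 6 m: Lp = 92.8 − 20·log₁₀(6) − 11 = 66.2 dB.
Sum in the linear (power) domain: Σ 10^(Lᵢ/10) = 10^(66.2/10) + 10^(93.9/10) + 10^(79.6/10) + 10^(70.6/10) + 10^(67.0/10) = 2.567e+09.
L_total = 10·log₁₀(2.567e+09) = 94.1 dB.

94.1 dB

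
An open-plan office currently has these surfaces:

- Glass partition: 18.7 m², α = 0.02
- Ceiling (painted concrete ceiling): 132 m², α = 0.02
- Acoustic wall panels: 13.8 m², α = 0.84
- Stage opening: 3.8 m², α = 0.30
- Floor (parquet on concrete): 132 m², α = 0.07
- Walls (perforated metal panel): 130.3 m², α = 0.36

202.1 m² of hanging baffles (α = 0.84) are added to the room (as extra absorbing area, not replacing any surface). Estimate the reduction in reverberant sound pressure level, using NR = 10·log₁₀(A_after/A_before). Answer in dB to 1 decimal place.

Total absorption A_before = 18.7×0.02 + 132×0.02 + 13.8×0.84 + 3.8×0.30 + 132×0.07 + 130.3×0.36
  = 0.374 + 2.640 + 11.592 + 1.140 + 9.240 + 46.908 = 71.894 m² sabins.
Added absorption = 202.1 × 0.84 = 169.764 sabins.
A_after = 71.894 + 169.764 = 241.658 sabins.
NR = 10·log₁₀(241.658/71.894) = 5.3 dB.

5.3 dB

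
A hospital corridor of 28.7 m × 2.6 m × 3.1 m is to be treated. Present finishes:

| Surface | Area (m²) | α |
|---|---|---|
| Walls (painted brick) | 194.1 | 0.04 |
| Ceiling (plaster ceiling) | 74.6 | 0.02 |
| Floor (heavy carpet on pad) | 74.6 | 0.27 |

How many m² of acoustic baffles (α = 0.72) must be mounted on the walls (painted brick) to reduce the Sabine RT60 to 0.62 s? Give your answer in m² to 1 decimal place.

Total absorption A₁ = 194.1×0.04 + 74.6×0.02 + 74.6×0.27
  = 7.764 + 1.492 + 20.142 = 29.398 m² sabins.
Required A₂ = 0.161·231.322/0.62 = 60.069 sabins.
ΔA needed = 60.069 − 29.398 = 30.671 sabins.
Net gain per m²: Δα = 0.72 − 0.04 = 0.68.
Panel area = 30.671 / 0.68 = 45.1 m².

45.1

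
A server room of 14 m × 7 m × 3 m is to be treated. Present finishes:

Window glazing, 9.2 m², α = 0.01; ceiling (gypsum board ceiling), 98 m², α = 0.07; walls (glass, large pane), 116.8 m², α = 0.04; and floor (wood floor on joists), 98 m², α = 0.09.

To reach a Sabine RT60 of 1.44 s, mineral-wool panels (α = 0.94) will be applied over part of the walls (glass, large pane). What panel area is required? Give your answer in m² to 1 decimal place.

13.8

Summing Sᵢαᵢ: 0.092 + 6.860 + 4.672 + 8.820 → A₁ = 20.444 sabins.
V = 294 m³. Target absorption A₂ = 0.161 × 294 / 1.44 = 32.871 sabins.
ΔA needed = 32.871 − 20.444 = 12.427 sabins.
Each m² of panel replacing the walls (glass, large pane) adds (0.94 − 0.04) = 0.90 sabins.
Panel area = 12.427 / 0.90 = 13.8 m².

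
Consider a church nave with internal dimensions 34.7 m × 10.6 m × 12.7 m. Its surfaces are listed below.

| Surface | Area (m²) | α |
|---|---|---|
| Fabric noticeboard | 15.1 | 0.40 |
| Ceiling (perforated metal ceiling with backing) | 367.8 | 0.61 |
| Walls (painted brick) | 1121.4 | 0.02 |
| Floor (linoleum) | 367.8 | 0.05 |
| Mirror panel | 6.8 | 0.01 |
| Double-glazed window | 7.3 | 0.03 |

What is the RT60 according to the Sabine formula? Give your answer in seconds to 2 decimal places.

Total absorption A = 15.1×0.40 + 367.8×0.61 + 1121.4×0.02 + 367.8×0.05 + 6.8×0.01 + 7.3×0.03
  = 6.040 + 224.358 + 22.428 + 18.390 + 0.068 + 0.219 = 271.503 m² sabins.
Volume V = 34.7 × 10.6 × 12.7 = 4671.314 m³.
T = 0.161 V/A = 0.161·4671.314/271.503 = 2.77 s.

2.77 s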